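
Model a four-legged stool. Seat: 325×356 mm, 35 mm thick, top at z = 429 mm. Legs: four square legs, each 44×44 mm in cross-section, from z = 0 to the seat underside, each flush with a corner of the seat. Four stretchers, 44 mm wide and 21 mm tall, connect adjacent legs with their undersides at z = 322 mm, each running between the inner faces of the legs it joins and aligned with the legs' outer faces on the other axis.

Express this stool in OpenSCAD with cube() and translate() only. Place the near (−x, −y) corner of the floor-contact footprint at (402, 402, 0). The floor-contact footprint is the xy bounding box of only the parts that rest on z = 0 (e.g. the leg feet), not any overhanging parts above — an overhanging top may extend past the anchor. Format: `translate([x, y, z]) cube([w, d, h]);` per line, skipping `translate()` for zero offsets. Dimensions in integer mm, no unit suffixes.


translate([402, 402, 394]) cube([325, 356, 35]);
translate([402, 402, 0]) cube([44, 44, 394]);
translate([683, 402, 0]) cube([44, 44, 394]);
translate([402, 714, 0]) cube([44, 44, 394]);
translate([683, 714, 0]) cube([44, 44, 394]);
translate([446, 402, 322]) cube([237, 44, 21]);
translate([446, 714, 322]) cube([237, 44, 21]);
translate([402, 446, 322]) cube([44, 268, 21]);
translate([683, 446, 322]) cube([44, 268, 21]);


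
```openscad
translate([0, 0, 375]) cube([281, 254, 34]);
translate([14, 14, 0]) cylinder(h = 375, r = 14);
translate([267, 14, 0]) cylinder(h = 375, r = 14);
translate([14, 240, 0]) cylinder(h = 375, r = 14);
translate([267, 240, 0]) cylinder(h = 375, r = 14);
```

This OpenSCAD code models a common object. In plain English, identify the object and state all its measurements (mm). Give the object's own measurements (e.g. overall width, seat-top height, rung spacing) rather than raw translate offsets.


A simple wooden stool: a rectangular seat 281 mm (x) by 254 mm (y), 34 mm thick, top face at z = 409 mm, on four round legs, each 28 mm in diameter. The legs rest on z = 0, each leg's axis is inset half a diameter from the nearest pair of seat edges (so the leg's bounding box is flush with the corner).


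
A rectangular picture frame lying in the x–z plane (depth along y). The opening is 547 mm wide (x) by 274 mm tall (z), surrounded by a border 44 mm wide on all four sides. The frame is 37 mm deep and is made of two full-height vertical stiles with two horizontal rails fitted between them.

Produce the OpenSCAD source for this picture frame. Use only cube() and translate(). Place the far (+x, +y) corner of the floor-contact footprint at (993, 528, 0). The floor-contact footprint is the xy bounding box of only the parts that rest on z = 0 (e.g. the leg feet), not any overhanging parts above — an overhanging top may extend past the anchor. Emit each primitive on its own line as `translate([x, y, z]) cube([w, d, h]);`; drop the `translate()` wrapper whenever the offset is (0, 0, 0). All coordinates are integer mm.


translate([358, 491, 0]) cube([44, 37, 362]);
translate([949, 491, 0]) cube([44, 37, 362]);
translate([402, 491, 0]) cube([547, 37, 44]);
translate([402, 491, 318]) cube([547, 37, 44]);


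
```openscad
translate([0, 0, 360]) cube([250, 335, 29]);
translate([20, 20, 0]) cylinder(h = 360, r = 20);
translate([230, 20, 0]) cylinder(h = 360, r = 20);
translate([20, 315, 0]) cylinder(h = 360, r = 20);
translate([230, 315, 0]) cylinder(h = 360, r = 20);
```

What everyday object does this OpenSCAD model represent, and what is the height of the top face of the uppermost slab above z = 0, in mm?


A stool. The seat height is 389 mm.

A 250×335×29 slab at z = 360 on four corner cylinders — a stool. The seat top is 360 + 29 = 389 mm.


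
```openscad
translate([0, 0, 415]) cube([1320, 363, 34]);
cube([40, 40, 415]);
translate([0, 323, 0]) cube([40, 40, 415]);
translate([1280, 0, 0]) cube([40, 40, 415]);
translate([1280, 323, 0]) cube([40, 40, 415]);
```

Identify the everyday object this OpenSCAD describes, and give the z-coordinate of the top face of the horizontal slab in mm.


A bench. The seat-top height is 449 mm.

A long slab on four corner posts — a bench. The slab sits at z = 415 with thickness 34, so the top is 415 + 34 = 449 mm.


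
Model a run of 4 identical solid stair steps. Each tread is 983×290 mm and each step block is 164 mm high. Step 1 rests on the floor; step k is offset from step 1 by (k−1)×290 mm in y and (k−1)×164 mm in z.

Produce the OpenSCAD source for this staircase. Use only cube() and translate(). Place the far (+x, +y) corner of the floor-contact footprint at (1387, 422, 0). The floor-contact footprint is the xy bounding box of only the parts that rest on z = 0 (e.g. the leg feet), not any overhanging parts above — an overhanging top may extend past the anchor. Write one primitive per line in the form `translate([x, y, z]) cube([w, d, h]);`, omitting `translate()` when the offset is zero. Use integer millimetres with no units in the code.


translate([404, 132, 0]) cube([983, 290, 164]);
translate([404, 422, 164]) cube([983, 290, 164]);
translate([404, 712, 328]) cube([983, 290, 164]);
translate([404, 1002, 492]) cube([983, 290, 164]);


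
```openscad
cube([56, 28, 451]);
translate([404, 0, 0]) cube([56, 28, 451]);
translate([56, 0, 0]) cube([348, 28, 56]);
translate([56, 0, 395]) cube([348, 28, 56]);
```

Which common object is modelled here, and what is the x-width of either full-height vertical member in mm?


A picture frame. The border width is 56 mm.

Four thin pieces enclosing a rectangular opening — a picture frame. The two full-height stiles are 451 mm tall; the top rail sits at z = 395 and is 56 mm tall, so the border above the opening is 451 − 395 = 56 mm, matching the stile x-width.


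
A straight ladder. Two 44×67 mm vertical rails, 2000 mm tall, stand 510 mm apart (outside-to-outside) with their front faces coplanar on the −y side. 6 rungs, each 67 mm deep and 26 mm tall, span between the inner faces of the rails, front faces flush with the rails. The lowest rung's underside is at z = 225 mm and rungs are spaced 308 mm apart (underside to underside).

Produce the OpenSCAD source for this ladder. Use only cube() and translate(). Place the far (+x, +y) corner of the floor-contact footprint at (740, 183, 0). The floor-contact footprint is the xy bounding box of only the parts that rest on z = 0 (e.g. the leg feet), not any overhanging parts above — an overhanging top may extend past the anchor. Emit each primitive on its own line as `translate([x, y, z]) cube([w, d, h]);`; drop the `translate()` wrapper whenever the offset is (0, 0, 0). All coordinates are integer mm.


// rung span = 510 - 2*44 = 422
// rung[k] z = 225 + k*308
translate([230, 116, 0]) cube([44, 67, 2000]);
translate([696, 116, 0]) cube([44, 67, 2000]);
translate([274, 116, 225]) cube([422, 67, 26]);
translate([274, 116, 533]) cube([422, 67, 26]);
translate([274, 116, 841]) cube([422, 67, 26]);
translate([274, 116, 1149]) cube([422, 67, 26]);
translate([274, 116, 1457]) cube([422, 67, 26]);
translate([274, 116, 1765]) cube([422, 67, 26]);


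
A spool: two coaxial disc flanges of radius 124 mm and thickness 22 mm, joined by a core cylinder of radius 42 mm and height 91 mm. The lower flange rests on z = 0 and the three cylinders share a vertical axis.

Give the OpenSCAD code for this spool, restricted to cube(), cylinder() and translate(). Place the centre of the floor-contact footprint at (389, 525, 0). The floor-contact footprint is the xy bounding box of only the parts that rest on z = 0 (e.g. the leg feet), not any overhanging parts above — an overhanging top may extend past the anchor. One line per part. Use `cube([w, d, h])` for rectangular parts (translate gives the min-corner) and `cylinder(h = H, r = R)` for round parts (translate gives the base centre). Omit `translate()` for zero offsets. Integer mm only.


translate([389, 525, 0]) cylinder(h = 22, r = 124);
translate([389, 525, 22]) cylinder(h = 91, r = 42);
translate([389, 525, 113]) cylinder(h = 22, r = 124);


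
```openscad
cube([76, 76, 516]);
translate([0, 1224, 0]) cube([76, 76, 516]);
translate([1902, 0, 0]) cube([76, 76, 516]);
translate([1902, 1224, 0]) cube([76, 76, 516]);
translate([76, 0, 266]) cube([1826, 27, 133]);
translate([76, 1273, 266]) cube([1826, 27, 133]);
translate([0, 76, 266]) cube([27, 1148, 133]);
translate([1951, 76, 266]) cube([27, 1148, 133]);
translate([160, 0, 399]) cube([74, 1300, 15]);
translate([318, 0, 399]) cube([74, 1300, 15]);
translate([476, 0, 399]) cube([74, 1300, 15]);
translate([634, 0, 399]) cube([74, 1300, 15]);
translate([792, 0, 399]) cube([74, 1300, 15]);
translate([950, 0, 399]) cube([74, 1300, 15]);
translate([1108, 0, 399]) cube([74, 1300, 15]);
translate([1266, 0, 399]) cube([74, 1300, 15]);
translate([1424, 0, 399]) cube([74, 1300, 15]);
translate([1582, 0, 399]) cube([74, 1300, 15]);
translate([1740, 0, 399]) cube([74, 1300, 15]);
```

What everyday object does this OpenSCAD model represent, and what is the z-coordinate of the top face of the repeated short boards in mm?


A bed frame. The slat-top height is 414 mm.

Four posts, four rails, and a row of slats — a bed frame. Slats sit on the rails at z = 266 + 133 = 399; with slat thickness 15, the top is 414 mm.


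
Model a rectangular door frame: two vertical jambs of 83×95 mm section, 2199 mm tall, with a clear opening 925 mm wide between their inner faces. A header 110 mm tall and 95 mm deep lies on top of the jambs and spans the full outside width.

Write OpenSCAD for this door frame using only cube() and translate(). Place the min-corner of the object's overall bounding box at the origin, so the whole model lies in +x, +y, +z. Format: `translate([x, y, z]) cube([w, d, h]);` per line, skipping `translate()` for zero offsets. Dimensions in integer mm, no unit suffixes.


cube([83, 95, 2199]);
translate([1008, 0, 0]) cube([83, 95, 2199]);
translate([0, 0, 2199]) cube([1091, 95, 110]);


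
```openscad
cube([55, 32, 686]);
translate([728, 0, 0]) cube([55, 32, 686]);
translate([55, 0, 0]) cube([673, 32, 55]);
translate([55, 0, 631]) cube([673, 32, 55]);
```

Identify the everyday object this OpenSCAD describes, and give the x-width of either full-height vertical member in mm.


A picture frame. The border width is 55 mm.

Four thin pieces enclosing a rectangular opening — a picture frame. The two full-height stiles are 686 mm tall; the top rail sits at z = 631 and is 55 mm tall, so the border above the opening is 686 − 631 = 55 mm, matching the stile x-width.


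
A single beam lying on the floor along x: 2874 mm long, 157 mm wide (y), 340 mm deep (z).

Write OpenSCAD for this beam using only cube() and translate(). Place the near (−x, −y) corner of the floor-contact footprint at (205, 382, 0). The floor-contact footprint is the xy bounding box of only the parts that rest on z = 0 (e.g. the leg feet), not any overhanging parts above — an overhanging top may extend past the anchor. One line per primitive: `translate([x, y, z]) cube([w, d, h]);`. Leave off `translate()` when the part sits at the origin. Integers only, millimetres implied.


translate([205, 382, 0]) cube([2874, 157, 340]);


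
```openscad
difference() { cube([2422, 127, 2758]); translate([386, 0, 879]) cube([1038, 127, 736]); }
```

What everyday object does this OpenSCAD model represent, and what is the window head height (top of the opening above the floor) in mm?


A wall with a window opening. The window head height is 1615 mm.

A wall with a rectangular opening subtracted — a window. Sill at z = 879, opening 736 mm tall, so the head is at 879 + 736 = 1615 mm.


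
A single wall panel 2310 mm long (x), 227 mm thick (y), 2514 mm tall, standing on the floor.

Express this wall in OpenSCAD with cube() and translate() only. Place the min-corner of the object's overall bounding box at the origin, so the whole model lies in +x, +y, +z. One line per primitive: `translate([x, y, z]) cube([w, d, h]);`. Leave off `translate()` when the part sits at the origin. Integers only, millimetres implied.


cube([2310, 227, 2514]);


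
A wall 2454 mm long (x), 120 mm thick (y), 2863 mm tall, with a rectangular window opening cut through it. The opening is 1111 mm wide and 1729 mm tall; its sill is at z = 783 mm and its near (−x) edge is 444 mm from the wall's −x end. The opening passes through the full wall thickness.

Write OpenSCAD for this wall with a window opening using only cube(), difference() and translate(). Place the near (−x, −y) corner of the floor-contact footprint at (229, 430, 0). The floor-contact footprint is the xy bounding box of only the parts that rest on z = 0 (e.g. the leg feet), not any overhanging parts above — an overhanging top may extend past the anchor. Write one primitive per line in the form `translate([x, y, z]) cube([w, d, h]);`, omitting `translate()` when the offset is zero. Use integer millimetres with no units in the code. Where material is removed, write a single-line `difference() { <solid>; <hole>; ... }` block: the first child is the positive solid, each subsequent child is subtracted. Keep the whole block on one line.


difference() { translate([229, 430, 0]) cube([2454, 120, 2863]); translate([673, 430, 783]) cube([1111, 120, 1729]); }


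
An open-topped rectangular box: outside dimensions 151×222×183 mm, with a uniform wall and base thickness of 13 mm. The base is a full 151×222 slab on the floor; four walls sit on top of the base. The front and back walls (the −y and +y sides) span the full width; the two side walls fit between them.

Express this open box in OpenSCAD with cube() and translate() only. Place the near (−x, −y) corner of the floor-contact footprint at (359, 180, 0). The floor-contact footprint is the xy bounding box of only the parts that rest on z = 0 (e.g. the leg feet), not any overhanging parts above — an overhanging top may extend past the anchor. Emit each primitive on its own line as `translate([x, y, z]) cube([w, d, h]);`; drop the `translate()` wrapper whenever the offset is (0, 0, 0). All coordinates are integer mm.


translate([359, 180, 0]) cube([151, 222, 13]);
translate([359, 180, 13]) cube([151, 13, 170]);
translate([359, 389, 13]) cube([151, 13, 170]);
translate([359, 193, 13]) cube([13, 196, 170]);
translate([497, 193, 13]) cube([13, 196, 170]);


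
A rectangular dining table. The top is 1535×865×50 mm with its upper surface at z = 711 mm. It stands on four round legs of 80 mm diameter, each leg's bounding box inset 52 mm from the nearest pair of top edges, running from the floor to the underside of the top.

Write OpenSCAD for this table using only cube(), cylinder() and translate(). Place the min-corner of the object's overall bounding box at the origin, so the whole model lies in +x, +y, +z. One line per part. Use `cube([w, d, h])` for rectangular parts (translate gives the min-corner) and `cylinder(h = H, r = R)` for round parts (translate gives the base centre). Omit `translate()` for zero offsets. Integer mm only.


translate([0, 0, 661]) cube([1535, 865, 50]);
translate([92, 92, 0]) cylinder(h = 661, r = 40);
translate([1443, 92, 0]) cylinder(h = 661, r = 40);
translate([92, 773, 0]) cylinder(h = 661, r = 40);
translate([1443, 773, 0]) cylinder(h = 661, r = 40);


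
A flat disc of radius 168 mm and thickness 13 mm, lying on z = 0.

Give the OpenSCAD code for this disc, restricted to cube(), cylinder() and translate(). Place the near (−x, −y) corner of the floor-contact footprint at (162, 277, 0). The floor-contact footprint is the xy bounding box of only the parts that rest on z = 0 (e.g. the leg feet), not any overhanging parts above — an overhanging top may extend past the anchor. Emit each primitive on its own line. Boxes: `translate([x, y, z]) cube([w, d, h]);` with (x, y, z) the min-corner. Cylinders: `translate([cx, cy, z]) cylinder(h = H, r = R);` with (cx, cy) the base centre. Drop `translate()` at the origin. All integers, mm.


translate([330, 445, 0]) cylinder(h = 13, r = 168);


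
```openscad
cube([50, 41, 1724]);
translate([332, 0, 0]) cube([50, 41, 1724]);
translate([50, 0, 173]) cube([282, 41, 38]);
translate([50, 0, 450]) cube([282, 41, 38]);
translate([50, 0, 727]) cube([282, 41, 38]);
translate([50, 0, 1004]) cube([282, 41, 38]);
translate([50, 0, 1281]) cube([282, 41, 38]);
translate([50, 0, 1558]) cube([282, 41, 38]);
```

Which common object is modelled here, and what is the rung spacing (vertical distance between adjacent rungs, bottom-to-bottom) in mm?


A ladder. The rung spacing is 277 mm.

Two tall 50×41 posts with 6 short bars between them — a ladder. Adjacent rungs sit at z = 173 and z = 450, so the spacing is 450 − 173 = 277 mm.


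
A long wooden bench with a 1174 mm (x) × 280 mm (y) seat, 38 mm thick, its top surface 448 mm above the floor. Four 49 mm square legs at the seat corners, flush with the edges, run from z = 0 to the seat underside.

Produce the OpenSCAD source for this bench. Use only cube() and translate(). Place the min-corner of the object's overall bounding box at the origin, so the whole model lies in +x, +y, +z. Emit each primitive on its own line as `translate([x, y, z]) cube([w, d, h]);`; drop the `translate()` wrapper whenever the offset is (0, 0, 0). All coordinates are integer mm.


// leg_h = 448 − 38 = 410
translate([0, 0, 410]) cube([1174, 280, 38]);
cube([49, 49, 410]);
translate([0, 231, 0]) cube([49, 49, 410]);
translate([1125, 0, 0]) cube([49, 49, 410]);
translate([1125, 231, 0]) cube([49, 49, 410]);


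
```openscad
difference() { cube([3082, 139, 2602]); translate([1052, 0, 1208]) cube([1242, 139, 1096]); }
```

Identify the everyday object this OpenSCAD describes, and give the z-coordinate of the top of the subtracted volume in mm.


A wall with a window opening. The window head height is 2304 mm.

A wall with a rectangular opening subtracted — a window. Sill at z = 1208, opening 1096 mm tall, so the head is at 1208 + 1096 = 2304 mm.


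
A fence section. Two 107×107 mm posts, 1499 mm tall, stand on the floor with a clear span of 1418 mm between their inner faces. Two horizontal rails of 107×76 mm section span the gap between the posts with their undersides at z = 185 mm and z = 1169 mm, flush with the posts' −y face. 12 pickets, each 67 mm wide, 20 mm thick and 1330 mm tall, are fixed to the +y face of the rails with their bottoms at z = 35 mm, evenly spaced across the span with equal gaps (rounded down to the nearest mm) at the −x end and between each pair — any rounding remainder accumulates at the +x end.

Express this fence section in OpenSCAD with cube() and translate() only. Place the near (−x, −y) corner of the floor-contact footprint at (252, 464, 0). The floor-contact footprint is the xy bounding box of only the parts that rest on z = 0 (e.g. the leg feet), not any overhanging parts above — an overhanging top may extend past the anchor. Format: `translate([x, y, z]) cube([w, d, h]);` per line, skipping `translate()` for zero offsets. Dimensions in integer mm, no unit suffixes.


translate([252, 464, 0]) cube([107, 107, 1499]);
translate([1777, 464, 0]) cube([107, 107, 1499]);
translate([359, 464, 185]) cube([1418, 107, 76]);
translate([359, 464, 1169]) cube([1418, 107, 76]);
translate([406, 571, 35]) cube([67, 20, 1330]);
translate([520, 571, 35]) cube([67, 20, 1330]);
translate([634, 571, 35]) cube([67, 20, 1330]);
translate([748, 571, 35]) cube([67, 20, 1330]);
translate([862, 571, 35]) cube([67, 20, 1330]);
translate([976, 571, 35]) cube([67, 20, 1330]);
translate([1090, 571, 35]) cube([67, 20, 1330]);
translate([1204, 571, 35]) cube([67, 20, 1330]);
translate([1318, 571, 35]) cube([67, 20, 1330]);
translate([1432, 571, 35]) cube([67, 20, 1330]);
translate([1546, 571, 35]) cube([67, 20, 1330]);
translate([1660, 571, 35]) cube([67, 20, 1330]);


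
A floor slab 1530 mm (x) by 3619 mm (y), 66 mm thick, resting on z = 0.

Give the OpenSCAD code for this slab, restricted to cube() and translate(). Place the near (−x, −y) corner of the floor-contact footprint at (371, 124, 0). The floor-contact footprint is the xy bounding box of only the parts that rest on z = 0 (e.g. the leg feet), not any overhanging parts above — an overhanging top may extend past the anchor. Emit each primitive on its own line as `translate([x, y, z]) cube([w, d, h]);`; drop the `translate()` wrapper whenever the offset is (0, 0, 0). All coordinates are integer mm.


translate([371, 124, 0]) cube([1530, 3619, 66]);


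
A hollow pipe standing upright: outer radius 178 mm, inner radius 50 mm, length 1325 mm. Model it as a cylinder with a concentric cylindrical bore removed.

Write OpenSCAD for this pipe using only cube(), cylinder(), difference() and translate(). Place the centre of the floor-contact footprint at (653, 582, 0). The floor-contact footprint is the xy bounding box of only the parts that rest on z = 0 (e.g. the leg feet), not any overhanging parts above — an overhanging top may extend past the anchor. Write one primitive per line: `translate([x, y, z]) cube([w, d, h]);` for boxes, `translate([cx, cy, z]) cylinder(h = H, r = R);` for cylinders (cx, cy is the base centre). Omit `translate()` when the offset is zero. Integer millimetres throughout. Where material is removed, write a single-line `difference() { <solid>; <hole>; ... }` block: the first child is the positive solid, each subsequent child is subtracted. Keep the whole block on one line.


difference() { translate([653, 582, 0]) cylinder(h = 1325, r = 178); translate([653, 582, 0]) cylinder(h = 1325, r = 50); }


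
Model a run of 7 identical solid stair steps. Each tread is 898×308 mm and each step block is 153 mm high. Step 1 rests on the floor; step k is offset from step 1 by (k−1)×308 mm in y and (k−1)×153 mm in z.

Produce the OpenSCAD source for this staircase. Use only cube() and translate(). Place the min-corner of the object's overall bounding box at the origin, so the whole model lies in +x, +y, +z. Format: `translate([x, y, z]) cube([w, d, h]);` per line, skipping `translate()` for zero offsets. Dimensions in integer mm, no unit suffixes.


cube([898, 308, 153]);
translate([0, 308, 153]) cube([898, 308, 153]);
translate([0, 616, 306]) cube([898, 308, 153]);
translate([0, 924, 459]) cube([898, 308, 153]);
translate([0, 1232, 612]) cube([898, 308, 153]);
translate([0, 1540, 765]) cube([898, 308, 153]);
translate([0, 1848, 918]) cube([898, 308, 153]);


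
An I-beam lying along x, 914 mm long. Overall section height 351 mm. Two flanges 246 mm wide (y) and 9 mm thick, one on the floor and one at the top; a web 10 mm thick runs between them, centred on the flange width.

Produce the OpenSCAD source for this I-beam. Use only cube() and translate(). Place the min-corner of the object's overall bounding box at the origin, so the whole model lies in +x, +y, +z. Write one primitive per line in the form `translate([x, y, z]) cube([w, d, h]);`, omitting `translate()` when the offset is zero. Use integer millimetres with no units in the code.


cube([914, 246, 9]);
translate([0, 118, 9]) cube([914, 10, 333]);
translate([0, 0, 342]) cube([914, 246, 9]);


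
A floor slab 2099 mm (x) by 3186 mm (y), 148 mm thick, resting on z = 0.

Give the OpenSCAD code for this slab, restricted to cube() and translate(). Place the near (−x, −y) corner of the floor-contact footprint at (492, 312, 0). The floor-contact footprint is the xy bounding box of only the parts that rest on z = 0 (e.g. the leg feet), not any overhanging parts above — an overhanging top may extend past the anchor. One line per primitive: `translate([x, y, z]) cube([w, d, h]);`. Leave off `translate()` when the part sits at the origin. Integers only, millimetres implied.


translate([492, 312, 0]) cube([2099, 3186, 148]);


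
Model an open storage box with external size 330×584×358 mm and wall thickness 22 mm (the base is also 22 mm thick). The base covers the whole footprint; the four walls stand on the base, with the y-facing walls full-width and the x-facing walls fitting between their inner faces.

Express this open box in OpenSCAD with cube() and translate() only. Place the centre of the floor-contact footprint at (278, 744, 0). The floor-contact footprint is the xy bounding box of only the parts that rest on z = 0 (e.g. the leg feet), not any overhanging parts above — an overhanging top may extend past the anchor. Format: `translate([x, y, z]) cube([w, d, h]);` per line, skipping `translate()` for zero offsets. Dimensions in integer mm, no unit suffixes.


translate([113, 452, 0]) cube([330, 584, 22]);
translate([113, 452, 22]) cube([330, 22, 336]);
translate([113, 1014, 22]) cube([330, 22, 336]);
translate([113, 474, 22]) cube([22, 540, 336]);
translate([421, 474, 22]) cube([22, 540, 336]);


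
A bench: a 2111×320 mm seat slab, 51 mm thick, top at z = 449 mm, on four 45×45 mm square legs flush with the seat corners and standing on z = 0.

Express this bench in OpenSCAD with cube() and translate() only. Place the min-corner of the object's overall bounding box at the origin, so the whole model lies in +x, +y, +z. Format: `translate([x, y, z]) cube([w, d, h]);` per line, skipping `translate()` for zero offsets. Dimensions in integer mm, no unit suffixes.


translate([0, 0, 398]) cube([2111, 320, 51]);
cube([45, 45, 398]);
translate([0, 275, 0]) cube([45, 45, 398]);
translate([2066, 0, 0]) cube([45, 45, 398]);
translate([2066, 275, 0]) cube([45, 45, 398]);


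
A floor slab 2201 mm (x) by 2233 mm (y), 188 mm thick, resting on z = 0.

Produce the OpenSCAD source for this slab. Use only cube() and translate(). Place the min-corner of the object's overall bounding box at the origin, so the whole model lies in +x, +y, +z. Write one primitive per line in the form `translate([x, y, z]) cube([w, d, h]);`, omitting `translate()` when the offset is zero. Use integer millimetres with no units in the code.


cube([2201, 2233, 188]);


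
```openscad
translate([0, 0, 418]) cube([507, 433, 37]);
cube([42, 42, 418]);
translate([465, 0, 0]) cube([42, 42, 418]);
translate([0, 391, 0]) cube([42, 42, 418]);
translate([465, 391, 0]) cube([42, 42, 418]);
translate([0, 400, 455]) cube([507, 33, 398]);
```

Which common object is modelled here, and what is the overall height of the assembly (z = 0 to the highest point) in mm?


A chair. The overall height is 853 mm.

A slab on four corner posts with a tall panel at the back — a chair. The seat slab sits at z = 418 with thickness 37, and the 398 mm backrest starts at the seat top, so the overall height is 418 + 37 + 398 = 853 mm.


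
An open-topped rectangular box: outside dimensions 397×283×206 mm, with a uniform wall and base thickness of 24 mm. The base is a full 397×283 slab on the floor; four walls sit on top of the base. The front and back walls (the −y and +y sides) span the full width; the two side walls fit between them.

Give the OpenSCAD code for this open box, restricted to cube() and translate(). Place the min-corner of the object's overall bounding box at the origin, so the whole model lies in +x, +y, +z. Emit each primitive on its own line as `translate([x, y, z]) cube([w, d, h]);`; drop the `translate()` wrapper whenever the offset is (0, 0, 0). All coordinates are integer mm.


cube([397, 283, 24]);
translate([0, 0, 24]) cube([397, 24, 182]);
translate([0, 259, 24]) cube([397, 24, 182]);
translate([0, 24, 24]) cube([24, 235, 182]);
translate([373, 24, 24]) cube([24, 235, 182]);


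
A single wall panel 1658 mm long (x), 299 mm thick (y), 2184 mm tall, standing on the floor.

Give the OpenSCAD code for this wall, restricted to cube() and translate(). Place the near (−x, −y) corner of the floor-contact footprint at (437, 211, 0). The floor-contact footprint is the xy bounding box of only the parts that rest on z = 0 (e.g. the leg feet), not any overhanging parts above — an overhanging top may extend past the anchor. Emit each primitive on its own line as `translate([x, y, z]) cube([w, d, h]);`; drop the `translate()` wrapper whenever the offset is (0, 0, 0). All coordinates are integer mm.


translate([437, 211, 0]) cube([1658, 299, 2184]);


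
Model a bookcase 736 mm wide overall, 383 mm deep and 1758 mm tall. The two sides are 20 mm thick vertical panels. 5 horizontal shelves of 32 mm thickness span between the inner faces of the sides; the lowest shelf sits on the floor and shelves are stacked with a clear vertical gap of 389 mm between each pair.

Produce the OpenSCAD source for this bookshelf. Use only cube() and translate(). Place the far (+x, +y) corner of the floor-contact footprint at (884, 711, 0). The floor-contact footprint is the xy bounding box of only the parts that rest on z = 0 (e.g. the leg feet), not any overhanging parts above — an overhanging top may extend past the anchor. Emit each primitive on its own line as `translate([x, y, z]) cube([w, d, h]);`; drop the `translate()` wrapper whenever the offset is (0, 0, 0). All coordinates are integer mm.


translate([148, 328, 0]) cube([20, 383, 1758]);
translate([864, 328, 0]) cube([20, 383, 1758]);
translate([168, 328, 0]) cube([696, 383, 32]);
translate([168, 328, 421]) cube([696, 383, 32]);
translate([168, 328, 842]) cube([696, 383, 32]);
translate([168, 328, 1263]) cube([696, 383, 32]);
translate([168, 328, 1684]) cube([696, 383, 32]);


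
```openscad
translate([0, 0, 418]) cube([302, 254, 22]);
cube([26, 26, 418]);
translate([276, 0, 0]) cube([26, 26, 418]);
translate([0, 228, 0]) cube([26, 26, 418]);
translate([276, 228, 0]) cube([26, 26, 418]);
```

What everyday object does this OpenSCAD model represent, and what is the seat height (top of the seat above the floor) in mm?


A stool. The seat height is 440 mm.

A 302×254×22 slab at z = 418 on four corner posts — a stool. The seat top is 418 + 22 = 440 mm.


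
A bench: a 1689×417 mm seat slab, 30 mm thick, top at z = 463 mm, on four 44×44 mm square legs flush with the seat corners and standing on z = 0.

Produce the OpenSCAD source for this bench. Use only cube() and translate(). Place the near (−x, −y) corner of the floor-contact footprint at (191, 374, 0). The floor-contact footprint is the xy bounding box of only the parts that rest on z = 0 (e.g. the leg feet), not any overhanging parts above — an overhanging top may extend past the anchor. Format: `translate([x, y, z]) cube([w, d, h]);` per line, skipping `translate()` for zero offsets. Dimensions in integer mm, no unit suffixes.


translate([191, 374, 433]) cube([1689, 417, 30]);
translate([191, 374, 0]) cube([44, 44, 433]);
translate([191, 747, 0]) cube([44, 44, 433]);
translate([1836, 374, 0]) cube([44, 44, 433]);
translate([1836, 747, 0]) cube([44, 44, 433]);


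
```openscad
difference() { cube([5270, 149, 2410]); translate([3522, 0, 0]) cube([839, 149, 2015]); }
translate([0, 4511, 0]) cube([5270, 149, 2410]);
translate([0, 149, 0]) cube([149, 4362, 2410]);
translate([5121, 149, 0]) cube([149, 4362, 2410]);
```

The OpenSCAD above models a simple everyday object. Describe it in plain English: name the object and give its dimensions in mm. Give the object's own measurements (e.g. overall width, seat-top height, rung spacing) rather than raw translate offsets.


A single room: four walls, each 2410 mm tall and 149 mm thick, enclosing an outside footprint 5270×4660 mm (x × y), no floor or roof. The front and back walls (−y and +y sides) run the full x-width; the side walls fit between their inner faces. A door opening 839 mm wide and 2015 mm tall is cut through the front wall from the floor up, its −x edge 3522 mm from the wall's −x end.


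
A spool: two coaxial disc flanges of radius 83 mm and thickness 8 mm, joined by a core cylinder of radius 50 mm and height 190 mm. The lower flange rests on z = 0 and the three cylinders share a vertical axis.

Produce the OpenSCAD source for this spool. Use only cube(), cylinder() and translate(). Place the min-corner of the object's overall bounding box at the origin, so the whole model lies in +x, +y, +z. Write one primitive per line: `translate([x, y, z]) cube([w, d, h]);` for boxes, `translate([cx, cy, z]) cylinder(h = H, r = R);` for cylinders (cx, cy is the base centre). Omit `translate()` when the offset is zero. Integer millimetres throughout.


translate([83, 83, 0]) cylinder(h = 8, r = 83);
translate([83, 83, 8]) cylinder(h = 190, r = 50);
translate([83, 83, 198]) cylinder(h = 8, r = 83);


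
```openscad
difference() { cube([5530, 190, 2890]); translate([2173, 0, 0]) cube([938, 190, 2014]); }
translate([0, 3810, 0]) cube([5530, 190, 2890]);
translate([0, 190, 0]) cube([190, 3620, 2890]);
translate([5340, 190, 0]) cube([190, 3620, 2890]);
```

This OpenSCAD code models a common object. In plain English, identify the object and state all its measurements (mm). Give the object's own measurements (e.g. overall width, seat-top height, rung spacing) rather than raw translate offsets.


A single room: four walls, each 2890 mm tall and 190 mm thick, enclosing an outside footprint 5530×4000 mm (x × y), no floor or roof. The front and back walls (−y and +y sides) run the full x-width; the side walls fit between their inner faces. A door opening 938 mm wide and 2014 mm tall is cut through the front wall from the floor up, its −x edge 2173 mm from the wall's −x end.


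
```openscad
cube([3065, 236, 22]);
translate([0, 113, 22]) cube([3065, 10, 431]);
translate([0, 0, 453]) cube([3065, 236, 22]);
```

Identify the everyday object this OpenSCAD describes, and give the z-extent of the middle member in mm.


An I-beam. The web height is 431 mm.

Two wide flanges with a thin centred web — an I-beam. Overall 475 mm minus two 22 mm flanges gives a web of 475 − 2·22 = 431 mm.


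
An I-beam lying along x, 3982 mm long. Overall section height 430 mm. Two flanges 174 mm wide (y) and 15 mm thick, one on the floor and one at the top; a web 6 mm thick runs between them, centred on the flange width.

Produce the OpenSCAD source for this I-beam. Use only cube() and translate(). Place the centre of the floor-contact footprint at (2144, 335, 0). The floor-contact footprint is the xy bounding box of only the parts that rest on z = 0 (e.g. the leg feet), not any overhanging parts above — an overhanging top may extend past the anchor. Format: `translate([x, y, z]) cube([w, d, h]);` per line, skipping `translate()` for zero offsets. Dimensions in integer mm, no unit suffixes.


translate([153, 248, 0]) cube([3982, 174, 15]);
translate([153, 332, 15]) cube([3982, 6, 400]);
translate([153, 248, 415]) cube([3982, 174, 15]);


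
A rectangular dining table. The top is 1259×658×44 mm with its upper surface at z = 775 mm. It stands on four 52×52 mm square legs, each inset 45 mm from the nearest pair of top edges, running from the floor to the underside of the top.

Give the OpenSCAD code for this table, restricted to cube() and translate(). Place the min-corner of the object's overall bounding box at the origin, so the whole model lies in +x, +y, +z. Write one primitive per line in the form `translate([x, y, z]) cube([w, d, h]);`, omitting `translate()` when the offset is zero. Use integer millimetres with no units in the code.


translate([0, 0, 731]) cube([1259, 658, 44]);
translate([45, 45, 0]) cube([52, 52, 731]);
translate([1162, 45, 0]) cube([52, 52, 731]);
translate([45, 561, 0]) cube([52, 52, 731]);
translate([1162, 561, 0]) cube([52, 52, 731]);


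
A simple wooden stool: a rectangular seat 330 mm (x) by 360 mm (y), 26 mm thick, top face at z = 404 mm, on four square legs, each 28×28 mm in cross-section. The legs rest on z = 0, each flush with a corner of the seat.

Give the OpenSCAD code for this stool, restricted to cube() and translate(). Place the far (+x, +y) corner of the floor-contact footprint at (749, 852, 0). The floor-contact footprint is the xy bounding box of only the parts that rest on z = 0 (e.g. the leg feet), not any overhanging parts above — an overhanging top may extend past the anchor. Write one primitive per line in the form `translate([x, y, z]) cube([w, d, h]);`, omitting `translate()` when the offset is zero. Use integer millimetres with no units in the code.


translate([419, 492, 378]) cube([330, 360, 26]);
translate([419, 492, 0]) cube([28, 28, 378]);
translate([721, 492, 0]) cube([28, 28, 378]);
translate([419, 824, 0]) cube([28, 28, 378]);
translate([721, 824, 0]) cube([28, 28, 378]);


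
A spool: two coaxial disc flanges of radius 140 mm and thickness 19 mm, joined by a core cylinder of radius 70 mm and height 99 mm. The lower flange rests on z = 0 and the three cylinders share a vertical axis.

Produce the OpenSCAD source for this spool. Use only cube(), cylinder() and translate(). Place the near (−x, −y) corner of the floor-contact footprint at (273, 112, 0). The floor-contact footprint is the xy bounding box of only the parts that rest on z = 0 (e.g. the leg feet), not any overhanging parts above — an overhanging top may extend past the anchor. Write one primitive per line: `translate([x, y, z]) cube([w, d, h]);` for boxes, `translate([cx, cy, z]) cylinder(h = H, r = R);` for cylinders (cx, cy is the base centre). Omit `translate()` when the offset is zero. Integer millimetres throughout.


translate([413, 252, 0]) cylinder(h = 19, r = 140);
translate([413, 252, 19]) cylinder(h = 99, r = 70);
translate([413, 252, 118]) cylinder(h = 19, r = 140);


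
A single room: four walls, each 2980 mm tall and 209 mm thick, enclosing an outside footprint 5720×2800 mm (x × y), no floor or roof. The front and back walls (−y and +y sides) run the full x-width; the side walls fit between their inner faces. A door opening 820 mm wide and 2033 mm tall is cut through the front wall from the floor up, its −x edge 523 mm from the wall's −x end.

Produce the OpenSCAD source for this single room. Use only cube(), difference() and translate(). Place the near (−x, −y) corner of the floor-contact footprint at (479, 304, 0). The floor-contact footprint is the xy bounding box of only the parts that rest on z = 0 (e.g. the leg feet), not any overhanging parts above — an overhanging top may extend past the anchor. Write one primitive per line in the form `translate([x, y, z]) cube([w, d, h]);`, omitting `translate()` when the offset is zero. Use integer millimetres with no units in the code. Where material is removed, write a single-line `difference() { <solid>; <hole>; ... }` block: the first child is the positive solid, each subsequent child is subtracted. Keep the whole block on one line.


difference() { translate([479, 304, 0]) cube([5720, 209, 2980]); translate([1002, 304, 0]) cube([820, 209, 2033]); }
translate([479, 2895, 0]) cube([5720, 209, 2980]);
translate([479, 513, 0]) cube([209, 2382, 2980]);
translate([5990, 513, 0]) cube([209, 2382, 2980]);


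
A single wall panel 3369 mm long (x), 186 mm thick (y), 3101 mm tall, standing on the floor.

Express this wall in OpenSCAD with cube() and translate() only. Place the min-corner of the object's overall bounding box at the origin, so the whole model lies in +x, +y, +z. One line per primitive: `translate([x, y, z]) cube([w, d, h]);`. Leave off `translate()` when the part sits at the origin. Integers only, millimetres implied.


cube([3369, 186, 3101]);


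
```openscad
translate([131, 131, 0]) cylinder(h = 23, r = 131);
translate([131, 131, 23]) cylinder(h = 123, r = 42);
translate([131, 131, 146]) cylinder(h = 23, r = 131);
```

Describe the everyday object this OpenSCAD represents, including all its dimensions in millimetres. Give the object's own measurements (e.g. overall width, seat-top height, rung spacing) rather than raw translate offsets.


A spool: two coaxial disc flanges of radius 131 mm and thickness 23 mm, joined by a core cylinder of radius 42 mm and height 123 mm. The lower flange rests on z = 0 and the three cylinders share a vertical axis.


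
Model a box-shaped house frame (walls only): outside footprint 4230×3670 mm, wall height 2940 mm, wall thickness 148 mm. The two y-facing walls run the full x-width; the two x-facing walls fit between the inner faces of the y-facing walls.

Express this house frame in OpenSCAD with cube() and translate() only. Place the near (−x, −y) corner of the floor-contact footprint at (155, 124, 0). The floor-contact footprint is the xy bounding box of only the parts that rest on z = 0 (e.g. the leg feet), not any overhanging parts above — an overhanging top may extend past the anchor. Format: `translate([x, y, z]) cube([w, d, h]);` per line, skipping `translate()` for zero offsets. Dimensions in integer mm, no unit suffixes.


translate([155, 124, 0]) cube([4230, 148, 2940]);
translate([155, 3646, 0]) cube([4230, 148, 2940]);
translate([155, 272, 0]) cube([148, 3374, 2940]);
translate([4237, 272, 0]) cube([148, 3374, 2940]);
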